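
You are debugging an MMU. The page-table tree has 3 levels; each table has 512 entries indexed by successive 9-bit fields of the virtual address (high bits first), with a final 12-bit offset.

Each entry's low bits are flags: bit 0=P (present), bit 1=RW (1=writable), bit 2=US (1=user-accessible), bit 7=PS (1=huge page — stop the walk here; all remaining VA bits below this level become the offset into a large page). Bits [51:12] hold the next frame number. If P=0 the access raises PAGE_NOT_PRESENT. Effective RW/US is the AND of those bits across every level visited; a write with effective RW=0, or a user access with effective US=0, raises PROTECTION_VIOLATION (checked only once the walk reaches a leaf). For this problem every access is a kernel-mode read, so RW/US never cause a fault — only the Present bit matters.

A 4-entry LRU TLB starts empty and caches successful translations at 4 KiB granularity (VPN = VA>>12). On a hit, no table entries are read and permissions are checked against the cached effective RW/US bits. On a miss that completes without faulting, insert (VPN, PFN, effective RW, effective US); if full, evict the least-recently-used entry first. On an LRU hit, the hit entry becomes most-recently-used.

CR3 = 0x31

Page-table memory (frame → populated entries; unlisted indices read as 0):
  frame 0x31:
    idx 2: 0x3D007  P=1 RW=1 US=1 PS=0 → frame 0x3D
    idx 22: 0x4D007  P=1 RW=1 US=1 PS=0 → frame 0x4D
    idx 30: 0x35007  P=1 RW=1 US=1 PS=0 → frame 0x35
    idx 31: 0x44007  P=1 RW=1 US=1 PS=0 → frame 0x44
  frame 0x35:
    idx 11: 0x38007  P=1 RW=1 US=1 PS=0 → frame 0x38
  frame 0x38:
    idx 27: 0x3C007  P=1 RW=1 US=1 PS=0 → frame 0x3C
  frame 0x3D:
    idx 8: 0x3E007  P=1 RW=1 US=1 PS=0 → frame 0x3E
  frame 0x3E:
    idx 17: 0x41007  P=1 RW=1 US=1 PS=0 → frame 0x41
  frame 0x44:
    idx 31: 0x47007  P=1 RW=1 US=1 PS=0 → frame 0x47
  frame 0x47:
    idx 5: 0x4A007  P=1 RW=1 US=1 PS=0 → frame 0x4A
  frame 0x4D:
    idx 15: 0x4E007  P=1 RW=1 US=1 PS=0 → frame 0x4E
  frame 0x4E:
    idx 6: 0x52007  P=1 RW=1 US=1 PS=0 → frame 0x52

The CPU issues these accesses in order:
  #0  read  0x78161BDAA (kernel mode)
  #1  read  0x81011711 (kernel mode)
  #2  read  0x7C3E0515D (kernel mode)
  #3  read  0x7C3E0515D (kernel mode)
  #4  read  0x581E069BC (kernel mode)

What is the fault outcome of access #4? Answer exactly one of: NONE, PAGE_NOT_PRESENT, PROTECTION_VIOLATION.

Walk each access:
#0 VA=0x78161BDAA (r,kernel):
  [0] read 0x31 idx=30: raw=0x35007 flags P=1 W=1 U=1 S=0
  [1] read 0x35 idx=11: raw=0x38007 flags P=1 W=1 U=1 S=0
  [2] read 0x38 idx=27: raw=0x3C007 flags P=1 W=1 U=1 S=0
  ✓ 0x3CDAA  — 3 lookups
#1 VA=0x81011711 (r,kernel):
  [0] read 0x31 idx=2: raw=0x3D007 flags P=1 W=1 U=1 S=0
  [1] read 0x3D idx=8: raw=0x3E007 flags P=1 W=1 U=1 S=0
  [2] read 0x3E idx=17: raw=0x41007 flags P=1 W=1 U=1 S=0
  ✓ 0x41711  — 3 lookups
#2 VA=0x7C3E0515D (r,kernel):
  [0] read 0x31 idx=31: raw=0x44007 flags P=1 W=1 U=1 S=0
  [1] read 0x44 idx=31: raw=0x47007 flags P=1 W=1 U=1 S=0
  [2] read 0x47 idx=5: raw=0x4A007 flags P=1 W=1 U=1 S=0
  ✓ 0x4A15D  — 3 lookups
#3 VA=0x7C3E0515D (r,kernel):
  TLB hit vpn=0x7C3E05 → PA=0x4A15D
#4 VA=0x581E069BC (r,kernel):
  [0] read 0x31 idx=22: raw=0x4D007 flags P=1 W=1 U=1 S=0
  [1] read 0x4D idx=15: raw=0x4E007 flags P=1 W=1 U=1 S=0
  [2] read 0x4E idx=6: raw=0x52007 flags P=1 W=1 U=1 S=0
  ✓ 0x529BC  — 3 lookups

Access #4 fault: NONE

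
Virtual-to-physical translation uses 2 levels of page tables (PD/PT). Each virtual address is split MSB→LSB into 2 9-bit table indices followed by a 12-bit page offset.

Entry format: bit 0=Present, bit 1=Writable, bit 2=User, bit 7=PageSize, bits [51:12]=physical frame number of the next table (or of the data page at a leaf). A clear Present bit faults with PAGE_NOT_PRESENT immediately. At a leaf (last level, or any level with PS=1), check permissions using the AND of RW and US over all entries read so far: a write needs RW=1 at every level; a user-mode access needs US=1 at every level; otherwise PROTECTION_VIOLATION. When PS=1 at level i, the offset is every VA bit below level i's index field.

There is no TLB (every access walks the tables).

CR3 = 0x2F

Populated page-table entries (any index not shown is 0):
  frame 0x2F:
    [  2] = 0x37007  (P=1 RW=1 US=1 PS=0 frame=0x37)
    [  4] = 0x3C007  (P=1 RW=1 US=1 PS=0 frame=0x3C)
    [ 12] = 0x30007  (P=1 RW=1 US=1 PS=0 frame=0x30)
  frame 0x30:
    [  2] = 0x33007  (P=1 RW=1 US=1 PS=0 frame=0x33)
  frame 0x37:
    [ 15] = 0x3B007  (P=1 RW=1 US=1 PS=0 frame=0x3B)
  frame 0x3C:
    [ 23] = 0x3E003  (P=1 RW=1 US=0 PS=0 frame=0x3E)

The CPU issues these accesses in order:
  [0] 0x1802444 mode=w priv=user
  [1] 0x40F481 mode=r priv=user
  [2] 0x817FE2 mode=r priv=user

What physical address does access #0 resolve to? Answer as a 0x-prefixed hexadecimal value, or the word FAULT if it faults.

Per-access translation:
#0 VA=0x1802444 (w,user):
  L0: frame=0x2F idx=12 entry=0x30007 [P=1 RW=1 US=1 PS=0]
  L1: frame=0x30 idx=2 entry=0x33007 [P=1 RW=1 US=1 PS=0]
  ✓ 0x33444  — 2 lookups
#1 VA=0x40F481 (r,user):
  L0: frame=0x2F idx=2 entry=0x37007 [P=1 RW=1 US=1 PS=0]
  L1: frame=0x37 idx=15 entry=0x3B007 [P=1 RW=1 US=1 PS=0]
  ✓ 0x3B481  — 2 lookups
#2 VA=0x817FE2 (r,user):
  L0: frame=0x2F idx=4 entry=0x3C007 [P=1 RW=1 US=1 PS=0]
  L1: frame=0x3C idx=23 entry=0x3E003 [P=1 RW=1 US=0 PS=0]
  ⇒ fault: PROTECTION_VIOLATION  — 2 lookups

Access #0 PA: 0x33444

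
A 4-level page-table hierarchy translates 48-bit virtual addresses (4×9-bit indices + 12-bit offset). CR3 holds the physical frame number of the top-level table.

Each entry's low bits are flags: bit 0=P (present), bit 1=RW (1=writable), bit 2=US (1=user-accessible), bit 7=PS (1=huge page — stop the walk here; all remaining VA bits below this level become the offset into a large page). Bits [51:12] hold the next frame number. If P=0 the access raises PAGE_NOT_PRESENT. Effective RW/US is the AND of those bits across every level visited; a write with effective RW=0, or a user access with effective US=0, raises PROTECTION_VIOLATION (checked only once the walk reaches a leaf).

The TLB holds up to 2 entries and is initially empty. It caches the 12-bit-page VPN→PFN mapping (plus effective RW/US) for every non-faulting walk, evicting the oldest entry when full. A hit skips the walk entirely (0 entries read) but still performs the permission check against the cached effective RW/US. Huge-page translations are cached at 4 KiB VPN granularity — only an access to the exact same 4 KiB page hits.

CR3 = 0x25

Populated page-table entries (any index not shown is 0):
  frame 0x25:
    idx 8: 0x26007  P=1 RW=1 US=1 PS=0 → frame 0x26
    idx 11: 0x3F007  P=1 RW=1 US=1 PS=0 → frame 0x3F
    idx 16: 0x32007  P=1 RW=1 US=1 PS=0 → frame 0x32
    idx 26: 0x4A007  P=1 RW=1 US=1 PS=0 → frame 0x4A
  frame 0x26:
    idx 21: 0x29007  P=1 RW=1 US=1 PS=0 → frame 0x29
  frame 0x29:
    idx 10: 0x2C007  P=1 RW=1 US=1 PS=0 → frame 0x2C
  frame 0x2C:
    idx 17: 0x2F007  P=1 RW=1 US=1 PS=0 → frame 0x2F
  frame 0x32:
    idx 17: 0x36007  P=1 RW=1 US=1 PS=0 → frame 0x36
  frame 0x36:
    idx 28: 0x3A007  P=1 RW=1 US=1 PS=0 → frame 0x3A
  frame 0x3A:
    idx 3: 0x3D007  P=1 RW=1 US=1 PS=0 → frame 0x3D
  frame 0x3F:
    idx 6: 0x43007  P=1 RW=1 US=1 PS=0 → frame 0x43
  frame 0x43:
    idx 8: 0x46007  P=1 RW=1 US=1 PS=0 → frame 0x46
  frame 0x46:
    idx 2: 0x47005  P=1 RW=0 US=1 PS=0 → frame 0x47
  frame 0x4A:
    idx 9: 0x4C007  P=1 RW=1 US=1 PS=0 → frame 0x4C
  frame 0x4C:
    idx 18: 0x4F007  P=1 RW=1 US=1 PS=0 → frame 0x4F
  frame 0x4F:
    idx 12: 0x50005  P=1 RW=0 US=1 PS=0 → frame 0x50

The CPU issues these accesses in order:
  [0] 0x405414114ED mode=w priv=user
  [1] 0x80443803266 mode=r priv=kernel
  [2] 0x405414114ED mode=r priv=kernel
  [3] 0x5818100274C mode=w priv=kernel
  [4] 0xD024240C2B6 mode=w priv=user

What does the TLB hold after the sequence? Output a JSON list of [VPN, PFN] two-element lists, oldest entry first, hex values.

Trace:
#0 VA=0x405414114ED (w,user):
  L0 @0x25[8] → 0x26007  P=1,RW=1,US=1,PS=0
  L1 @0x26[21] → 0x29007  P=1,RW=1,US=1,PS=0
  L2 @0x29[10] → 0x2C007  P=1,RW=1,US=1,PS=0
  L3 @0x2C[17] → 0x2F007  P=1,RW=1,US=1,PS=0
  → PA=0x2F4ED  (4 entries read)
#1 VA=0x80443803266 (r,kernel):
  L0 @0x25[16] → 0x32007  P=1,RW=1,US=1,PS=0
  L1 @0x32[17] → 0x36007  P=1,RW=1,US=1,PS=0
  L2 @0x36[28] → 0x3A007  P=1,RW=1,US=1,PS=0
  L3 @0x3A[3] → 0x3D007  P=1,RW=1,US=1,PS=0
  → PA=0x3D266  (4 entries read)
#2 VA=0x405414114ED (r,kernel):
  TLB hit vpn=0x40541411 → PA=0x2F4ED
#3 VA=0x5818100274C (w,kernel):
  L0 @0x25[11] → 0x3F007  P=1,RW=1,US=1,PS=0
  L1 @0x3F[6] → 0x43007  P=1,RW=1,US=1,PS=0
  L2 @0x43[8] → 0x46007  P=1,RW=1,US=1,PS=0
  L3 @0x46[2] → 0x47005  P=1,RW=0,US=1,PS=0
  → PROTECTION_VIOLATION  (4 entries read)
#4 VA=0xD024240C2B6 (w,user):
  L0 @0x25[26] → 0x4A007  P=1,RW=1,US=1,PS=0
  L1 @0x4A[9] → 0x4C007  P=1,RW=1,US=1,PS=0
  L2 @0x4C[18] → 0x4F007  P=1,RW=1,US=1,PS=0
  L3 @0x4F[12] → 0x50005  P=1,RW=0,US=1,PS=0
  → PROTECTION_VIOLATION  (4 entries read)

TLB: [["0x40541411", "0x2F"], ["0x80443803", "0x3D"]]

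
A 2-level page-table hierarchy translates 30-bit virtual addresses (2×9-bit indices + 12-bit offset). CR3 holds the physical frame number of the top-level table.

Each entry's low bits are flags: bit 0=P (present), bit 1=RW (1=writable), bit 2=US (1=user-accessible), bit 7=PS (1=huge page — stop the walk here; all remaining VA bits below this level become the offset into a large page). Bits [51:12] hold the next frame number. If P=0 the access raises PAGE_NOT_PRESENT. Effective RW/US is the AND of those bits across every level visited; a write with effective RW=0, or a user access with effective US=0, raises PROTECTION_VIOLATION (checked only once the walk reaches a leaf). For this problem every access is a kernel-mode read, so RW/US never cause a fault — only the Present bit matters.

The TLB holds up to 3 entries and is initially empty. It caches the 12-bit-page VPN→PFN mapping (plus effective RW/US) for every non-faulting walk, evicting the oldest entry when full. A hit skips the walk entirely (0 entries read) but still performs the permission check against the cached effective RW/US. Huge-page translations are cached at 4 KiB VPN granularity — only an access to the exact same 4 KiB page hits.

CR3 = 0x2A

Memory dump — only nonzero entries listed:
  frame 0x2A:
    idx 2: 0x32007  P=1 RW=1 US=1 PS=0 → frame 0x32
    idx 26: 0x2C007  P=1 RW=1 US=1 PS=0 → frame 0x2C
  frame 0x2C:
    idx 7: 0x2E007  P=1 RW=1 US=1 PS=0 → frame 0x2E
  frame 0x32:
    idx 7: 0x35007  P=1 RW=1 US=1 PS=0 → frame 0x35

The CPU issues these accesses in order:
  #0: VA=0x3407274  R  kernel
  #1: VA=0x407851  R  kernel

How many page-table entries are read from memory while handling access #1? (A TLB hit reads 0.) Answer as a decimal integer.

Per-access translation:
#0 VA=0x3407274 (r,kernel):
  L0 @0x2A[26] → 0x2C007  P=1,RW=1,US=1,PS=0
  L1 @0x2C[7] → 0x2E007  P=1,RW=1,US=1,PS=0
  ⇒ phys 0x2E274  [2 reads]
#1 VA=0x407851 (r,kernel):
  L0 @0x2A[2] → 0x32007  P=1,RW=1,US=1,PS=0
  L1 @0x32[7] → 0x35007  P=1,RW=1,US=1,PS=0
  ⇒ phys 0x35851  [2 reads]

Entries read for #1: 2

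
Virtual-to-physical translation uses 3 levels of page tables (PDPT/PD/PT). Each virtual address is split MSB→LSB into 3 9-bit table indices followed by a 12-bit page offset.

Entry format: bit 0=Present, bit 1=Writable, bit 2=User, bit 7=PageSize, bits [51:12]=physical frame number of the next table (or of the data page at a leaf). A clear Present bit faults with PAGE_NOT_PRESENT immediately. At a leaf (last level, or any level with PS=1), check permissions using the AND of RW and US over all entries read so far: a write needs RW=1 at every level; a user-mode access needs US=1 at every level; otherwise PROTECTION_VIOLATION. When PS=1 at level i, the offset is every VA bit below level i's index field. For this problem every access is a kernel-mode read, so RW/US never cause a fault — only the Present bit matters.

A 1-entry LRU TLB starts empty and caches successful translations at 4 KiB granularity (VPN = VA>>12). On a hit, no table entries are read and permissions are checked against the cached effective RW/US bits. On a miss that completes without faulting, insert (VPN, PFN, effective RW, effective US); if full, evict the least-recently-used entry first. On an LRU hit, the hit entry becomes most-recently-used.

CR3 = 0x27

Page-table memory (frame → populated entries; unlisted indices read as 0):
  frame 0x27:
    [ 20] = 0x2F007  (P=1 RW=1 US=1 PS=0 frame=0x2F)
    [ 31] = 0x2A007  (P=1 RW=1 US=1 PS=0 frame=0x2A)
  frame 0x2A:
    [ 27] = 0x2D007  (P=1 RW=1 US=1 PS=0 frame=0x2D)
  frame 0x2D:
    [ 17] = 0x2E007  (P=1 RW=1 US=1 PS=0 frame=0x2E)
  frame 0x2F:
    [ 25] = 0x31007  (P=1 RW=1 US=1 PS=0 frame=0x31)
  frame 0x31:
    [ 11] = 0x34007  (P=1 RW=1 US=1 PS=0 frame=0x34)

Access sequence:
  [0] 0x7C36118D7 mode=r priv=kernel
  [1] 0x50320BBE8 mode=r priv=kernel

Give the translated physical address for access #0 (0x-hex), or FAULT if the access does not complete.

Per-access translation:
#0 VA=0x7C36118D7 (r,kernel):
  L0: frame=0x27 idx=31 entry=0x2A007 [P=1 RW=1 US=1 PS=0]
  L1: frame=0x2A idx=27 entry=0x2D007 [P=1 RW=1 US=1 PS=0]
  L2: frame=0x2D idx=17 entry=0x2E007 [P=1 RW=1 US=1 PS=0]
  ⇒ phys 0x2E8D7  [3 reads]
#1 VA=0x50320BBE8 (r,kernel):
  L0: frame=0x27 idx=20 entry=0x2F007 [P=1 RW=1 US=1 PS=0]
  L1: frame=0x2F idx=25 entry=0x31007 [P=1 RW=1 US=1 PS=0]
  L2: frame=0x31 idx=11 entry=0x34007 [P=1 RW=1 US=1 PS=0]
  ⇒ phys 0x34BE8  [3 reads]

Access #0 PA: 0x2E8D7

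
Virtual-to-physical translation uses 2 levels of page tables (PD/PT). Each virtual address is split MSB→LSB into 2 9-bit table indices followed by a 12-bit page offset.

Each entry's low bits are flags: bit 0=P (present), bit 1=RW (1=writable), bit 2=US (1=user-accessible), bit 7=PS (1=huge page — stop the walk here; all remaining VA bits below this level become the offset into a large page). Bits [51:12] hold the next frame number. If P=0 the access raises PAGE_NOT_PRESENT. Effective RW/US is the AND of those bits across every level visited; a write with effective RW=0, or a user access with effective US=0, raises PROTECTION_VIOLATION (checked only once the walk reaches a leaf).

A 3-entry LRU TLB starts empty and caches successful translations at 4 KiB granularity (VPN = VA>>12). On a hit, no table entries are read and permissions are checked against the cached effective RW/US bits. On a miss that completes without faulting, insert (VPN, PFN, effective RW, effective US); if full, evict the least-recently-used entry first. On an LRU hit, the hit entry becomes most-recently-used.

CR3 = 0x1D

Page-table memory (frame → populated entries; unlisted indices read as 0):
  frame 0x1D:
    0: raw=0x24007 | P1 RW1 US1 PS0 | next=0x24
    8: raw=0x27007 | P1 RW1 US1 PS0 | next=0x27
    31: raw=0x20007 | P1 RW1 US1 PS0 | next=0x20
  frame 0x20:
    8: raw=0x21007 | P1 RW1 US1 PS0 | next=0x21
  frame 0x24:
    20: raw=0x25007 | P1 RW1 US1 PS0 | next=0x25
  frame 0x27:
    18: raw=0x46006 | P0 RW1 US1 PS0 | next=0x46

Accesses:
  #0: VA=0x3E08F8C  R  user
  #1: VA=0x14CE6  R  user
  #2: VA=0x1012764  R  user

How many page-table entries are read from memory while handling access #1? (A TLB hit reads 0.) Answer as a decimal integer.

Per-access translation:
#0 VA=0x3E08F8C (r,user):
  lvl0: tbl 0x1D, slot 31 ⇒ 0x20007 (P1/RW1/US1/PS0)
  lvl1: tbl 0x20, slot 8 ⇒ 0x21007 (P1/RW1/US1/PS0)
  ✓ 0x21F8C  — 2 lookups
#1 VA=0x14CE6 (r,user):
  lvl0: tbl 0x1D, slot 0 ⇒ 0x24007 (P1/RW1/US1/PS0)
  lvl1: tbl 0x24, slot 20 ⇒ 0x25007 (P1/RW1/US1/PS0)
  ✓ 0x25CE6  — 2 lookups
#2 VA=0x1012764 (r,user):
  lvl0: tbl 0x1D, slot 8 ⇒ 0x27007 (P1/RW1/US1/PS0)
  lvl1: tbl 0x27, slot 18 ⇒ 0x46006 (P0/RW1/US1/PS0)
  ⇒ fault: PAGE_NOT_PRESENT  — 2 lookups

Entries read for #1: 2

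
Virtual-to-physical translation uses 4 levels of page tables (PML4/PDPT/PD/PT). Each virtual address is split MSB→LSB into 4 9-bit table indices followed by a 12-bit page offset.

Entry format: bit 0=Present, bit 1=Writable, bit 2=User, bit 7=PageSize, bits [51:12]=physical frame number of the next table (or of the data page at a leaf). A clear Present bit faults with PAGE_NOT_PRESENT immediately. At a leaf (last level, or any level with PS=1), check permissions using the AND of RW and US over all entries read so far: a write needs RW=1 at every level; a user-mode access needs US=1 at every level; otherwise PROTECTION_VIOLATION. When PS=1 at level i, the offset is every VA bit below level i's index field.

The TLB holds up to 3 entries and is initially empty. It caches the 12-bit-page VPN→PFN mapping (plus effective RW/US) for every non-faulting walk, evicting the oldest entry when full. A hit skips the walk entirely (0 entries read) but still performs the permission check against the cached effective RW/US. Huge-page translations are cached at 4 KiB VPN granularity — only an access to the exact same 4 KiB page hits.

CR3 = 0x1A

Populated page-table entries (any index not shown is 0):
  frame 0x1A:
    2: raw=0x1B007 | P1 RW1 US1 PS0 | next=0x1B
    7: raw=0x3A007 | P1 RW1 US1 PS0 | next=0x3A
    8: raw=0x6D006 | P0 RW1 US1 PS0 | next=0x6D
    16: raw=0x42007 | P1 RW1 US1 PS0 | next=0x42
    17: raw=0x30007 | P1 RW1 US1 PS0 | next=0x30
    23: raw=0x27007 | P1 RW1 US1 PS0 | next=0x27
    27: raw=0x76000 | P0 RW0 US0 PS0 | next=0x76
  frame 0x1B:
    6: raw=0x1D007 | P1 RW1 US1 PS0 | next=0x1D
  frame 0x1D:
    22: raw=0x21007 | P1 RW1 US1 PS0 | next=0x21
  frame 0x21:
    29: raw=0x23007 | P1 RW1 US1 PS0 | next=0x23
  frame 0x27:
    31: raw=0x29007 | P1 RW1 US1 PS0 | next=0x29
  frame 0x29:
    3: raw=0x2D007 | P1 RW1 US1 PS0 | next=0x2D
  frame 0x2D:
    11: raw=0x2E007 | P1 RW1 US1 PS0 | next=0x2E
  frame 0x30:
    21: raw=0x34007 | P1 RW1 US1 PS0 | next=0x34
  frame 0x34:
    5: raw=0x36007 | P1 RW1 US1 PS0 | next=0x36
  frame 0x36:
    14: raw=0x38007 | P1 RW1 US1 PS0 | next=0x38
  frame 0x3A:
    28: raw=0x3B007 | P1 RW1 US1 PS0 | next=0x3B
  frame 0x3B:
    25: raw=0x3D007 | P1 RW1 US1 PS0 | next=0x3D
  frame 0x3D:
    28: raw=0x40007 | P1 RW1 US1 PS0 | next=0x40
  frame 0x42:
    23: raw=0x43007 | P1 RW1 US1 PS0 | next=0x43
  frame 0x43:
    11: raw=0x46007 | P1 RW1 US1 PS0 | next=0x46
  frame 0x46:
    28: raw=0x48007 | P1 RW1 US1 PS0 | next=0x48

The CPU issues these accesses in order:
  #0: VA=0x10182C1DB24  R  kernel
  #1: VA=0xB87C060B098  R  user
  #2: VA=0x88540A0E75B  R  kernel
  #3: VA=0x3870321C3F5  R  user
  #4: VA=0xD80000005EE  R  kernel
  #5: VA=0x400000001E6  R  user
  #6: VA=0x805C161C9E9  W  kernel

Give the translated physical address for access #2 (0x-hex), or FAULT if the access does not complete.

Per-access translation:
#0 VA=0x10182C1DB24 (r,kernel):
  lvl0: tbl 0x1A, slot 2 ⇒ 0x1B007 (P1/RW1/US1/PS0)
  lvl1: tbl 0x1B, slot 6 ⇒ 0x1D007 (P1/RW1/US1/PS0)
  lvl2: tbl 0x1D, slot 22 ⇒ 0x21007 (P1/RW1/US1/PS0)
  lvl3: tbl 0x21, slot 29 ⇒ 0x23007 (P1/RW1/US1/PS0)
  ⇒ phys 0x23B24  [4 reads]
#1 VA=0xB87C060B098 (r,user):
  lvl0: tbl 0x1A, slot 23 ⇒ 0x27007 (P1/RW1/US1/PS0)
  lvl1: tbl 0x27, slot 31 ⇒ 0x29007 (P1/RW1/US1/PS0)
  lvl2: tbl 0x29, slot 3 ⇒ 0x2D007 (P1/RW1/US1/PS0)
  lvl3: tbl 0x2D, slot 11 ⇒ 0x2E007 (P1/RW1/US1/PS0)
  ⇒ phys 0x2E098  [4 reads]
#2 VA=0x88540A0E75B (r,kernel):
  lvl0: tbl 0x1A, slot 17 ⇒ 0x30007 (P1/RW1/US1/PS0)
  lvl1: tbl 0x30, slot 21 ⇒ 0x34007 (P1/RW1/US1/PS0)
  lvl2: tbl 0x34, slot 5 ⇒ 0x36007 (P1/RW1/US1/PS0)
  lvl3: tbl 0x36, slot 14 ⇒ 0x38007 (P1/RW1/US1/PS0)
  ⇒ phys 0x3875B  [4 reads]
#3 VA=0x3870321C3F5 (r,user):
  lvl0: tbl 0x1A, slot 7 ⇒ 0x3A007 (P1/RW1/US1/PS0)
  lvl1: tbl 0x3A, slot 28 ⇒ 0x3B007 (P1/RW1/US1/PS0)
  lvl2: tbl 0x3B, slot 25 ⇒ 0x3D007 (P1/RW1/US1/PS0)
  lvl3: tbl 0x3D, slot 28 ⇒ 0x40007 (P1/RW1/US1/PS0)
  ⇒ phys 0x403F5  [4 reads]
#4 VA=0xD80000005EE (r,kernel):
  lvl0: tbl 0x1A, slot 27 ⇒ 0x76000 (P0/RW0/US0/PS0)
  ✗ PAGE_NOT_PRESENT  [1 reads]
#5 VA=0x400000001E6 (r,user):
  lvl0: tbl 0x1A, slot 8 ⇒ 0x6D006 (P0/RW1/US1/PS0)
  ✗ PAGE_NOT_PRESENT  [1 reads]
#6 VA=0x805C161C9E9 (w,kernel):
  lvl0: tbl 0x1A, slot 16 ⇒ 0x42007 (P1/RW1/US1/PS0)
  lvl1: tbl 0x42, slot 23 ⇒ 0x43007 (P1/RW1/US1/PS0)
  lvl2: tbl 0x43, slot 11 ⇒ 0x46007 (P1/RW1/US1/PS0)
  lvl3: tbl 0x46, slot 28 ⇒ 0x48007 (P1/RW1/US1/PS0)
  ⇒ phys 0x489E9  [4 reads]

Access #2 PA: 0x3875B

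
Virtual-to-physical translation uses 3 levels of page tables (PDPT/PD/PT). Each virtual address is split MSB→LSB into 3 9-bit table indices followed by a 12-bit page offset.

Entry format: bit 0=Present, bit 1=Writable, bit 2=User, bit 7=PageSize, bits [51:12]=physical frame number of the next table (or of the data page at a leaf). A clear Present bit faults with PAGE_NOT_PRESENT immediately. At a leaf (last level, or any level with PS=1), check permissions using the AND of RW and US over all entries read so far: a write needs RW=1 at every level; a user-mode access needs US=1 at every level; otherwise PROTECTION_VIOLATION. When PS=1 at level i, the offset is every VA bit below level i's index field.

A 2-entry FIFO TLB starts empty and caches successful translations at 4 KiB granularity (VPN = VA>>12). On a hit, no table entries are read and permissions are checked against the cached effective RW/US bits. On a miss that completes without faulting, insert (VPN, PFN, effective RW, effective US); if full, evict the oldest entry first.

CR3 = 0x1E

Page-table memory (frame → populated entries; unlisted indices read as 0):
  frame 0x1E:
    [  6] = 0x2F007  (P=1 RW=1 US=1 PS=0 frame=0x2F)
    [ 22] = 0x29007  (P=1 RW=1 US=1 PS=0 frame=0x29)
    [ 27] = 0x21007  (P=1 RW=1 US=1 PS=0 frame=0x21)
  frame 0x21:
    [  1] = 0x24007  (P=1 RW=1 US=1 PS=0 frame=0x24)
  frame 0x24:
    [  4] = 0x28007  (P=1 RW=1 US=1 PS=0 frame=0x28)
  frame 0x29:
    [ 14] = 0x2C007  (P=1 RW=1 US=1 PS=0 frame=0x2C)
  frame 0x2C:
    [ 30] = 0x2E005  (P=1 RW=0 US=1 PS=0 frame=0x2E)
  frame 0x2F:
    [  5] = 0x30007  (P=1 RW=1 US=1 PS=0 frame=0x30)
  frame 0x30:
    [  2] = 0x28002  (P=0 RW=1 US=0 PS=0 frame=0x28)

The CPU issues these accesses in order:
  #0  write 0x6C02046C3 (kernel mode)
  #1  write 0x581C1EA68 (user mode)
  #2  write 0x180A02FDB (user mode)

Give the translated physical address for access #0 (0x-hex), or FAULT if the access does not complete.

Walk each access:
#0 VA=0x6C02046C3 (w,kernel):
  [0] read 0x1E idx=27: raw=0x21007 flags P=1 W=1 U=1 S=0
  [1] read 0x21 idx=1: raw=0x24007 flags P=1 W=1 U=1 S=0
  [2] read 0x24 idx=4: raw=0x28007 flags P=1 W=1 U=1 S=0
  ✓ 0x286C3  — 3 lookups
#1 VA=0x581C1EA68 (w,user):
  [0] read 0x1E idx=22: raw=0x29007 flags P=1 W=1 U=1 S=0
  [1] read 0x29 idx=14: raw=0x2C007 flags P=1 W=1 U=1 S=0
  [2] read 0x2C idx=30: raw=0x2E005 flags P=1 W=0 U=1 S=0
  ⇒ fault: PROTECTION_VIOLATION  — 3 lookups
#2 VA=0x180A02FDB (w,user):
  [0] read 0x1E idx=6: raw=0x2F007 flags P=1 W=1 U=1 S=0
  [1] read 0x2F idx=5: raw=0x30007 flags P=1 W=1 U=1 S=0
  [2] read 0x30 idx=2: raw=0x28002 flags P=0 W=1 U=0 S=0
  ⇒ fault: PAGE_NOT_PRESENT  — 3 lookups

Access #0 PA: 0x286C3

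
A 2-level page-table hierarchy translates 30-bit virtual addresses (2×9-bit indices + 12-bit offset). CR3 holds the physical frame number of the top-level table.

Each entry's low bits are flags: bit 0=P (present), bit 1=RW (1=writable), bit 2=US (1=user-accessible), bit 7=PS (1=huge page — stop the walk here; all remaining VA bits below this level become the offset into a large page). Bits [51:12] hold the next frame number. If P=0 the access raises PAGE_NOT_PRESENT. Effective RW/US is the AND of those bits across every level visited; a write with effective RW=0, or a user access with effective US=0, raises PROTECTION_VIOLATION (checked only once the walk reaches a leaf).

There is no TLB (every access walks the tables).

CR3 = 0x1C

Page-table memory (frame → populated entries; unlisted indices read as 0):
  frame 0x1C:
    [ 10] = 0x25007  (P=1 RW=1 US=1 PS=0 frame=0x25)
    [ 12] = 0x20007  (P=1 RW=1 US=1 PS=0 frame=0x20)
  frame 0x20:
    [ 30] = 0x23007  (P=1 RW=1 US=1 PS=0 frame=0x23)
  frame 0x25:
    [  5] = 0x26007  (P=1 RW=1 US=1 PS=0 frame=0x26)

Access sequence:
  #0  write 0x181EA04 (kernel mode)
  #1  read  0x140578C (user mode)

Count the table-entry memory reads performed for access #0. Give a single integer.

Trace:
#0 VA=0x181EA04 (w,kernel):
  L0 @0x1C[12] → 0x20007  P=1,RW=1,US=1,PS=0
  L1 @0x20[30] → 0x23007  P=1,RW=1,US=1,PS=0
  ✓ 0x23A04  — 2 lookups
#1 VA=0x140578C (r,user):
  L0 @0x1C[10] → 0x25007  P=1,RW=1,US=1,PS=0
  L1 @0x25[5] → 0x26007  P=1,RW=1,US=1,PS=0
  ✓ 0x2678C  — 2 lookups

Entries read for #0: 2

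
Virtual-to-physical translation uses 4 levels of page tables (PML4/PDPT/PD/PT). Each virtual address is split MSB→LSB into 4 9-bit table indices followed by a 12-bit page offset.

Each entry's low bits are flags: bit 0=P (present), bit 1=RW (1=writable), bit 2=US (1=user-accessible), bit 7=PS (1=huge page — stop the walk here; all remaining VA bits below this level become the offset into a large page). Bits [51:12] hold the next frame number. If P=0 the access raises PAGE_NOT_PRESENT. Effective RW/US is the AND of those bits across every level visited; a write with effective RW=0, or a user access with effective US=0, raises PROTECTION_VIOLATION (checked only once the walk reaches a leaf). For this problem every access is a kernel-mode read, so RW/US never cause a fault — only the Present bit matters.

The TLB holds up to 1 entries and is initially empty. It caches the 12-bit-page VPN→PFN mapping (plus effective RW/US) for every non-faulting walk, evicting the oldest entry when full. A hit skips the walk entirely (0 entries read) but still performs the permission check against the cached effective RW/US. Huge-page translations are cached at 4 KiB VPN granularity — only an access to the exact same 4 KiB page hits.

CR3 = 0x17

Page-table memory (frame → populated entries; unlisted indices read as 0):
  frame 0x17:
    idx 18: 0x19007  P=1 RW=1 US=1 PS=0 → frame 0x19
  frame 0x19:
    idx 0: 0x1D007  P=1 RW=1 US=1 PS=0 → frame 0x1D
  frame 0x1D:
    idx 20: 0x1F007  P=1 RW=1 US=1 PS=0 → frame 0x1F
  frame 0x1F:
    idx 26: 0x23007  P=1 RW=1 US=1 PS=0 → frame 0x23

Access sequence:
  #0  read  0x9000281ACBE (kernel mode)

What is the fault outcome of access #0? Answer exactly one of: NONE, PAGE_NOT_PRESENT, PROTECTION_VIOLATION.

Trace:
#0 VA=0x9000281ACBE (r,kernel):
  [0] read 0x17 idx=18: raw=0x19007 flags P=1 W=1 U=1 S=0
  [1] read 0x19 idx=0: raw=0x1D007 flags P=1 W=1 U=1 S=0
  [2] read 0x1D idx=20: raw=0x1F007 flags P=1 W=1 U=1 S=0
  [3] read 0x1F idx=26: raw=0x23007 flags P=1 W=1 U=1 S=0
  ✓ 0x23CBE  — 4 lookups

Access #0 fault: NONE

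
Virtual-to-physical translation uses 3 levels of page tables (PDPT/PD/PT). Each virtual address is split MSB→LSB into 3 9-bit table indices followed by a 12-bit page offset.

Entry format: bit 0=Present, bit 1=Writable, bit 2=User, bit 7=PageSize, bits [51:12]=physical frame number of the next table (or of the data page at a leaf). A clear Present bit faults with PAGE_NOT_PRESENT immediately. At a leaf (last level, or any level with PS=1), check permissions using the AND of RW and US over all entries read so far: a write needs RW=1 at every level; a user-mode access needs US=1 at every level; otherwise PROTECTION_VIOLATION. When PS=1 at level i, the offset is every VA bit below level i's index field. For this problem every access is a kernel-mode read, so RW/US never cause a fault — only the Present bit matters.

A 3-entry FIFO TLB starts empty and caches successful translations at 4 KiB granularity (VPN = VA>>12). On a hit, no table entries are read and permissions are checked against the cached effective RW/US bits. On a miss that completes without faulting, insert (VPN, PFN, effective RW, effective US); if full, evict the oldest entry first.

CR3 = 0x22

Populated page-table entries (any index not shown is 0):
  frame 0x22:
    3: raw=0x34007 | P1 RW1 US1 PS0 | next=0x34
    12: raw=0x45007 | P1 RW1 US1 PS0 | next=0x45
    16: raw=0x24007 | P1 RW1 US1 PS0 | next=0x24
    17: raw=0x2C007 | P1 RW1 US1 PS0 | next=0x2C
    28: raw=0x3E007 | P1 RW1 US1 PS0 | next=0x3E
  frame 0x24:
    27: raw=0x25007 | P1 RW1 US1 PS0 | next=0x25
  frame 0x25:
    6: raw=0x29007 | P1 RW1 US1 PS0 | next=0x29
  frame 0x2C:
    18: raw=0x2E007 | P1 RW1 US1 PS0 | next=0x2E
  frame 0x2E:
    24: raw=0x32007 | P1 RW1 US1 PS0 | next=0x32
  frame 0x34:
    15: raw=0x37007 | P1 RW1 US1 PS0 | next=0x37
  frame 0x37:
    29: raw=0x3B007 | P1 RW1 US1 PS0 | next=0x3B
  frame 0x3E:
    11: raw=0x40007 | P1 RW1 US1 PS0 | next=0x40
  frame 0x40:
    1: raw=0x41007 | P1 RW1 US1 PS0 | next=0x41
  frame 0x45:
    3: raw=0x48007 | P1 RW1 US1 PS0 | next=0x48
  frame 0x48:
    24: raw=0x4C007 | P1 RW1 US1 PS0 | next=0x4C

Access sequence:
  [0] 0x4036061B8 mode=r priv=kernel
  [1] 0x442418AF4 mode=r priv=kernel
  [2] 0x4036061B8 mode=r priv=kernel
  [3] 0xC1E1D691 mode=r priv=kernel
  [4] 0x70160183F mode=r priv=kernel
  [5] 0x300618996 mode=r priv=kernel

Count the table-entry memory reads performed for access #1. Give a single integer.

Trace:
#0 VA=0x4036061B8 (r,kernel):
  L0: frame=0x22 idx=16 entry=0x24007 [P=1 RW=1 US=1 PS=0]
  L1: frame=0x24 idx=27 entry=0x25007 [P=1 RW=1 US=1 PS=0]
  L2: frame=0x25 idx=6 entry=0x29007 [P=1 RW=1 US=1 PS=0]
  ✓ 0x291B8  — 3 lookups
#1 VA=0x442418AF4 (r,kernel):
  L0: frame=0x22 idx=17 entry=0x2C007 [P=1 RW=1 US=1 PS=0]
  L1: frame=0x2C idx=18 entry=0x2E007 [P=1 RW=1 US=1 PS=0]
  L2: frame=0x2E idx=24 entry=0x32007 [P=1 RW=1 US=1 PS=0]
  ✓ 0x32AF4  — 3 lookups
#2 VA=0x4036061B8 (r,kernel):
  TLB hit vpn=0x403606 → PA=0x291B8
#3 VA=0xC1E1D691 (r,kernel):
  L0: frame=0x22 idx=3 entry=0x34007 [P=1 RW=1 US=1 PS=0]
  L1: frame=0x34 idx=15 entry=0x37007 [P=1 RW=1 US=1 PS=0]
  L2: frame=0x37 idx=29 entry=0x3B007 [P=1 RW=1 US=1 PS=0]
  ✓ 0x3B691  — 3 lookups
#4 VA=0x70160183F (r,kernel):
  L0: frame=0x22 idx=28 entry=0x3E007 [P=1 RW=1 US=1 PS=0]
  L1: frame=0x3E idx=11 entry=0x40007 [P=1 RW=1 US=1 PS=0]
  L2: frame=0x40 idx=1 entry=0x41007 [P=1 RW=1 US=1 PS=0]
  ✓ 0x4183F  — 3 lookups
#5 VA=0x300618996 (r,kernel):
  L0: frame=0x22 idx=12 entry=0x45007 [P=1 RW=1 US=1 PS=0]
  L1: frame=0x45 idx=3 entry=0x48007 [P=1 RW=1 US=1 PS=0]
  L2: frame=0x48 idx=24 entry=0x4C007 [P=1 RW=1 US=1 PS=0]
  ✓ 0x4C996  — 3 lookups

Entries read for #1: 3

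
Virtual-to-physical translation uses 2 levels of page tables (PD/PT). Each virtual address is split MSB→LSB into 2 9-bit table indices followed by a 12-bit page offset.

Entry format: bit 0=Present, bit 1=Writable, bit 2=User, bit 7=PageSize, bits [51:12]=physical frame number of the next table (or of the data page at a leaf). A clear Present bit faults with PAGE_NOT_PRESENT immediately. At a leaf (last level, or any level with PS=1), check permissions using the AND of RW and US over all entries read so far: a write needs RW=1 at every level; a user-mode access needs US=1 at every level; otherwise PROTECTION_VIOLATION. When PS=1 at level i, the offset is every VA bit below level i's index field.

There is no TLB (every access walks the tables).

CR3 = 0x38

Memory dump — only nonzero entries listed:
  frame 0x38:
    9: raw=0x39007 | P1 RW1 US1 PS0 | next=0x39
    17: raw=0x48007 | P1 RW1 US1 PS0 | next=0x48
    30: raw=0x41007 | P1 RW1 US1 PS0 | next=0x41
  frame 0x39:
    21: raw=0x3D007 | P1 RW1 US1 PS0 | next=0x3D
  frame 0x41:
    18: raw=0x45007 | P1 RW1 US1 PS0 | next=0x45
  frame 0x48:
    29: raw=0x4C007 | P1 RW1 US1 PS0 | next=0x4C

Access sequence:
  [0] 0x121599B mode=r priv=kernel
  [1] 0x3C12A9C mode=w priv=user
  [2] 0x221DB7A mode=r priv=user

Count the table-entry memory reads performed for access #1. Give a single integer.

Per-access translation:
#0 VA=0x121599B (r,kernel):
  [0] read 0x38 idx=9: raw=0x39007 flags P=1 W=1 U=1 S=0
  [1] read 0x39 idx=21: raw=0x3D007 flags P=1 W=1 U=1 S=0
  → PA=0x3D99B  (2 entries read)
#1 VA=0x3C12A9C (w,user):
  [0] read 0x38 idx=30: raw=0x41007 flags P=1 W=1 U=1 S=0
  [1] read 0x41 idx=18: raw=0x45007 flags P=1 W=1 U=1 S=0
  → PA=0x45A9C  (2 entries read)
#2 VA=0x221DB7A (r,user):
  [0] read 0x38 idx=17: raw=0x48007 flags P=1 W=1 U=1 S=0
  [1] read 0x48 idx=29: raw=0x4C007 flags P=1 W=1 U=1 S=0
  → PA=0x4CB7A  (2 entries read)

Entries read for #1: 2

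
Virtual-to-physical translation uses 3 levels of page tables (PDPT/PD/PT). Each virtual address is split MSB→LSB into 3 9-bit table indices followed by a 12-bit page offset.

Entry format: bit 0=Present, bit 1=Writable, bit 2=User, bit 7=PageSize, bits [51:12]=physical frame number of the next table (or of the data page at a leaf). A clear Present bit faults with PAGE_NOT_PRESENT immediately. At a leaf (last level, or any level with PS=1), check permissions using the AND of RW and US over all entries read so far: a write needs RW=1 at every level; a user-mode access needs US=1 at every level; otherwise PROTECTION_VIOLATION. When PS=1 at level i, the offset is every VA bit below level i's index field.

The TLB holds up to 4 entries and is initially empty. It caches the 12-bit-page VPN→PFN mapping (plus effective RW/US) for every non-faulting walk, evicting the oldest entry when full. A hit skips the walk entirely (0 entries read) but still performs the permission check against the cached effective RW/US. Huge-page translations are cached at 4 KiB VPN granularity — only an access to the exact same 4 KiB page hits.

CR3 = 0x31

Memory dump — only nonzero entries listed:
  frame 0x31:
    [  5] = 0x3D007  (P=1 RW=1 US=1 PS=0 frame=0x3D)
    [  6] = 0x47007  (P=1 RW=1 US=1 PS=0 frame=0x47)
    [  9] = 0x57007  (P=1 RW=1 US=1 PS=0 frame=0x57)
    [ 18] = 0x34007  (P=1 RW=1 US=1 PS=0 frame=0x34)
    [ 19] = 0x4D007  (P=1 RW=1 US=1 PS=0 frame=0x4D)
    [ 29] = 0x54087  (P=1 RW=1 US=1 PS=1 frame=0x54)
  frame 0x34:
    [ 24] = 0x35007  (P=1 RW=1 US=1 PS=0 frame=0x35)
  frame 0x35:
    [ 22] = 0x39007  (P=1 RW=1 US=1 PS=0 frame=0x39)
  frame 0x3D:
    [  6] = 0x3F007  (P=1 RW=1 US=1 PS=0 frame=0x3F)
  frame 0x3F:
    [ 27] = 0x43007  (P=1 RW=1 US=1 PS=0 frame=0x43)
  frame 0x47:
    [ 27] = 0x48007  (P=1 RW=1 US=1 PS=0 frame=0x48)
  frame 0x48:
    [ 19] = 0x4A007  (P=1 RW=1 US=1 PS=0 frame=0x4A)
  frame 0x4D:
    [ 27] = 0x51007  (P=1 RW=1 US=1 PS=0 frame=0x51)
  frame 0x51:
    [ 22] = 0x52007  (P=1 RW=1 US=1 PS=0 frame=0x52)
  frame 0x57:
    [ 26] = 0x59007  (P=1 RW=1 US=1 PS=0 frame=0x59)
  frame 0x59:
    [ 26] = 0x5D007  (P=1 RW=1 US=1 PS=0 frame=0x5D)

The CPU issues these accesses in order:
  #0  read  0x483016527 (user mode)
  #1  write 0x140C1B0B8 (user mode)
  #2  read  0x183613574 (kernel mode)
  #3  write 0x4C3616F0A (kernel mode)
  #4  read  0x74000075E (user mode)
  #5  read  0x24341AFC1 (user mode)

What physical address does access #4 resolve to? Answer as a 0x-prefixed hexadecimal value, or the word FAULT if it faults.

Trace:
#0 VA=0x483016527 (r,user):
  [0] read 0x31 idx=18: raw=0x34007 flags P=1 W=1 U=1 S=0
  [1] read 0x34 idx=24: raw=0x35007 flags P=1 W=1 U=1 S=0
  [2] read 0x35 idx=22: raw=0x39007 flags P=1 W=1 U=1 S=0
  → PA=0x39527  (3 entries read)
#1 VA=0x140C1B0B8 (w,user):
  [0] read 0x31 idx=5: raw=0x3D007 flags P=1 W=1 U=1 S=0
  [1] read 0x3D idx=6: raw=0x3F007 flags P=1 W=1 U=1 S=0
  [2] read 0x3F idx=27: raw=0x43007 flags P=1 W=1 U=1 S=0
  → PA=0x430B8  (3 entries read)
#2 VA=0x183613574 (r,kernel):
  [0] read 0x31 idx=6: raw=0x47007 flags P=1 W=1 U=1 S=0
  [1] read 0x47 idx=27: raw=0x48007 flags P=1 W=1 U=1 S=0
  [2] read 0x48 idx=19: raw=0x4A007 flags P=1 W=1 U=1 S=0
  → PA=0x4A574  (3 entries read)
#3 VA=0x4C3616F0A (w,kernel):
  [0] read 0x31 idx=19: raw=0x4D007 flags P=1 W=1 U=1 S=0
  [1] read 0x4D idx=27: raw=0x51007 flags P=1 W=1 U=1 S=0
  [2] read 0x51 idx=22: raw=0x52007 flags P=1 W=1 U=1 S=0
  → PA=0x52F0A  (3 entries read)
#4 VA=0x74000075E (r,user):
  [0] read 0x31 idx=29: raw=0x54087 flags P=1 W=1 U=1 S=1
  → PA=0x5475E (huge @L0)  (1 entries read)
#5 VA=0x24341AFC1 (r,user):
  [0] read 0x31 idx=9: raw=0x57007 flags P=1 W=1 U=1 S=0
  [1] read 0x57 idx=26: raw=0x59007 flags P=1 W=1 U=1 S=0
  [2] read 0x59 idx=26: raw=0x5D007 flags P=1 W=1 U=1 S=0
  → PA=0x5DFC1  (3 entries read)

Access #4 PA: 0x5475E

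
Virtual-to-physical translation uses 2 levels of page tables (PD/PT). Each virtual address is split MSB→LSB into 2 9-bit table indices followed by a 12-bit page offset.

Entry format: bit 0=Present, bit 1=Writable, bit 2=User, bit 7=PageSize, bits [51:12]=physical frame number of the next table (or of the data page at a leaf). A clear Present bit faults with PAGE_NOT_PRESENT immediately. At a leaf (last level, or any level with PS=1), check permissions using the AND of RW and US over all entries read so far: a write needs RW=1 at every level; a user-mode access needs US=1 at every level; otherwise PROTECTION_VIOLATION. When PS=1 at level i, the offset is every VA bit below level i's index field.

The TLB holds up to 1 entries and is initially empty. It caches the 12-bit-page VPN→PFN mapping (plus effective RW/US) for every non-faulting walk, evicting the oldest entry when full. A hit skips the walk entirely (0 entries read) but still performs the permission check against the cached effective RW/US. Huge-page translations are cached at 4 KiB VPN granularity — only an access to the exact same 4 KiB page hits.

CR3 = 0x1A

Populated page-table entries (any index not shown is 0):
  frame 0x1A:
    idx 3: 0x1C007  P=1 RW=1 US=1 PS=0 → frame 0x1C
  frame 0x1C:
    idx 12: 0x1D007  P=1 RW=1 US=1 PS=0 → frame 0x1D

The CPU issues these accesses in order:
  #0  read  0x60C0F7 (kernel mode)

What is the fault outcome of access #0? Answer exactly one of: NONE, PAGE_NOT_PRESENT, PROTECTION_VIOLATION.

Per-access translation:
#0 VA=0x60C0F7 (r,kernel):
  lvl0: tbl 0x1A, slot 3 ⇒ 0x1C007 (P1/RW1/US1/PS0)
  lvl1: tbl 0x1C, slot 12 ⇒ 0x1D007 (P1/RW1/US1/PS0)
  ✓ 0x1D0F7  — 2 lookups

Access #0 fault: NONE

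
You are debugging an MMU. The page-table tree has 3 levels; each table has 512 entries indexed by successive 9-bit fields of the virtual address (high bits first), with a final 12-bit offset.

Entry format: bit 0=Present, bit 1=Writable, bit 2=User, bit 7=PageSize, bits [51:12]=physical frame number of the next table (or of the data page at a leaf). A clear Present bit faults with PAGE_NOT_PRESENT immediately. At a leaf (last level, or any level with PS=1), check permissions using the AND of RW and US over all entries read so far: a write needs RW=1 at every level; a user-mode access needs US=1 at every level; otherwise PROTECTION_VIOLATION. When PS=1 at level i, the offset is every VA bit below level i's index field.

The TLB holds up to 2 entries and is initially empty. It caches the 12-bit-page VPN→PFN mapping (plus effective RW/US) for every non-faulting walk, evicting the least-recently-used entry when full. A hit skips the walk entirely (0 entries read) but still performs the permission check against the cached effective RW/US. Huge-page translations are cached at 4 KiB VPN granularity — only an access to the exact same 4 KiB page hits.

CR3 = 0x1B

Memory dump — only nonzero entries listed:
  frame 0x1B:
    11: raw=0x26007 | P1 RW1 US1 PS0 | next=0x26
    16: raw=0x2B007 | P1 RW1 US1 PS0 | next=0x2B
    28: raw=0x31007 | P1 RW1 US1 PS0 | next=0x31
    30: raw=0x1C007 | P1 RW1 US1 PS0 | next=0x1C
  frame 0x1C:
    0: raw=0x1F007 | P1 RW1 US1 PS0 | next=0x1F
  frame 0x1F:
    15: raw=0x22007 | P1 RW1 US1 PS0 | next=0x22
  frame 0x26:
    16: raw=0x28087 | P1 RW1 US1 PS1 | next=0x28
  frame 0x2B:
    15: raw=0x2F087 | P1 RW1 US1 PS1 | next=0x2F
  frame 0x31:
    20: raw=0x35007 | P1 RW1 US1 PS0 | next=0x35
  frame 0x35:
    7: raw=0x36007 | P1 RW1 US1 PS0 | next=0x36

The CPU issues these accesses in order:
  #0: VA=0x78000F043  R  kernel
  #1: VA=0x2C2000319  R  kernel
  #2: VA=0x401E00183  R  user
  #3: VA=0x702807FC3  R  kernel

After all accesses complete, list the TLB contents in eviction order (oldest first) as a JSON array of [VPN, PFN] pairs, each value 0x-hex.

Trace:
#0 VA=0x78000F043 (r,kernel):
  lvl0: tbl 0x1B, slot 30 ⇒ 0x1C007 (P1/RW1/US1/PS0)
  lvl1: tbl 0x1C, slot 0 ⇒ 0x1F007 (P1/RW1/US1/PS0)
  lvl2: tbl 0x1F, slot 15 ⇒ 0x22007 (P1/RW1/US1/PS0)
  → PA=0x22043  (3 entries read)
#1 VA=0x2C2000319 (r,kernel):
  lvl0: tbl 0x1B, slot 11 ⇒ 0x26007 (P1/RW1/US1/PS0)
  lvl1: tbl 0x26, slot 16 ⇒ 0x28087 (P1/RW1/US1/PS1)
  → PA=0x28319 (huge @L1)  (2 entries read)
#2 VA=0x401E00183 (r,user):
  lvl0: tbl 0x1B, slot 16 ⇒ 0x2B007 (P1/RW1/US1/PS0)
  lvl1: tbl 0x2B, slot 15 ⇒ 0x2F087 (P1/RW1/US1/PS1)
  → PA=0x2F183 (huge @L1)  (2 entries read)
#3 VA=0x702807FC3 (r,kernel):
  lvl0: tbl 0x1B, slot 28 ⇒ 0x31007 (P1/RW1/US1/PS0)
  lvl1: tbl 0x31, slot 20 ⇒ 0x35007 (P1/RW1/US1/PS0)
  lvl2: tbl 0x35, slot 7 ⇒ 0x36007 (P1/RW1/US1/PS0)
  → PA=0x36FC3  (3 entries read)

TLB: [["0x401E00", "0x2F"], ["0x702807", "0x36"]]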